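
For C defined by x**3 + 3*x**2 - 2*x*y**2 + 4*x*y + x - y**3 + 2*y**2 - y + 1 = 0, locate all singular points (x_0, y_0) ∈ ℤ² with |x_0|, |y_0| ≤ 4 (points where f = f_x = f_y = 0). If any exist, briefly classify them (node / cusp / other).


Singular points: {(-1, 1)}; classification: cusp.

Compute partial derivatives:
  f_x = 3*x**2 + 6*x - 2*y**2 + 4*y + 1.
  f_y = -4*x*y + 4*x - 3*y**2 + 4*y - 1.
Scan x_0 ∈ {−4, ..., 4}. For each x_0, f_y(x_0, y) is a polynomial in y; find its integer roots y ∈ {−4, ..., 4}, then test f_x and f at those candidates.
  x = -4: f_y(-4, y) = -3*y**2 + 20*y - 17; vanishes at y ∈ {1}. (-4, 1): f_x = 27 ≠ 0.
  x = -3: f_y(-3, y) = -3*y**2 + 16*y - 13; vanishes at y ∈ {1}. (-3, 1): f_x = 12 ≠ 0.
  x = -2: f_y(-2, y) = -3*y**2 + 12*y - 9; vanishes at y ∈ {1, 3}. (-2, 1): f_x = 3 ≠ 0; (-2, 3): f_x = -5 ≠ 0.
  x = -1: f_y(-1, y) = -3*y**2 + 8*y - 5; vanishes at y ∈ {1}. (-1, 1): f_x = 0, f = 0 — SINGULAR.
  x = 0: f_y(0, y) = -3*y**2 + 4*y - 1; vanishes at y ∈ {1}. (0, 1): f_x = 3 ≠ 0.
  x = 1: f_y(1, y) = 3 - 3*y**2; vanishes at y ∈ {-1, 1}. (1, -1): f_x = 4 ≠ 0; (1, 1): f_x = 12 ≠ 0.
  x = 2: f_y(2, y) = -3*y**2 - 4*y + 7; vanishes at y ∈ {1}. (2, 1): f_x = 27 ≠ 0.
  x = 3: f_y(3, y) = -3*y**2 - 8*y + 11; vanishes at y ∈ {1}. (3, 1): f_x = 48 ≠ 0.
  x = 4: f_y(4, y) = -3*y**2 - 12*y + 15; vanishes at y ∈ {1}. (4, 1): f_x = 75 ≠ 0.
Only singular point on the grid: (-1, 1).
Classify: substitute x = -1 + u, y = 1 + v and expand: f = u**3 - 2*u*v**2 - v**3 + v**2.
No constant or linear terms (consistent with a singular point). Quadratic part: v**2. Cubic part: u**3 - 2*u*v**2 - v**3.
The quadratic part v**2 is a perfect square, so there is a single (double) tangent line v = 0, i.e. y = 1. Restricting the cubic part to that line (v = 0) leaves u**3 ≠ 0, so f is not divisible by v and the branch is v² ≈ -u**3 to lowest order — this is a cusp.
Classification: cusp.


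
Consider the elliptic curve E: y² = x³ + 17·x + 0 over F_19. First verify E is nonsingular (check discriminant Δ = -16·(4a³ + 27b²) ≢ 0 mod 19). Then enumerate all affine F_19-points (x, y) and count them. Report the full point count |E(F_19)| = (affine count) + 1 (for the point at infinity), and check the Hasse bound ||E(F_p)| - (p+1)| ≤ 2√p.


Affine points = {(0, 0), (2, 2), (2, 17), (5, 1), (5, 18), (7, 5), (7, 14), (10, 7), (10, 12), (11, 6), (11, 13), (13, 9), (13, 10), (15, 1), (15, 18), (16, 6), (16, 13), (18, 1), (18, 18)}; affine count = 19; |E(F_19)| = 20.

Discriminant check: Δ ∝ 4a³ + 27b² = 4·17³ + 27·0² = 4·4913 + 27·0 ≡ 6 (mod 19). Nonzero ⇒ E is nonsingular.
For each x ∈ F_19, compute rhs = x³ + 17·x + 0 mod 19, then count y ∈ F_19 with y² ≡ rhs.
  x = 0: rhs = 0, matching y values: 0 (1 points).
  x = 1: rhs = 18, matching y values: none (0 points).
  x = 2: rhs = 4, matching y values: 2, 17 (2 points).
  x = 3: rhs = 2, matching y values: none (0 points).
  x = 4: rhs = 18, matching y values: none (0 points).
  x = 5: rhs = 1, matching y values: 1, 18 (2 points).
  x = 6: rhs = 14, matching y values: none (0 points).
  x = 7: rhs = 6, matching y values: 5, 14 (2 points).
  x = 8: rhs = 2, matching y values: none (0 points).
  x = 9: rhs = 8, matching y values: none (0 points).
  x = 10: rhs = 11, matching y values: 7, 12 (2 points).
  x = 11: rhs = 17, matching y values: 6, 13 (2 points).
  x = 12: rhs = 13, matching y values: none (0 points).
  x = 13: rhs = 5, matching y values: 9, 10 (2 points).
  x = 14: rhs = 18, matching y values: none (0 points).
  x = 15: rhs = 1, matching y values: 1, 18 (2 points).
  x = 16: rhs = 17, matching y values: 6, 13 (2 points).
  x = 17: rhs = 15, matching y values: none (0 points).
  x = 18: rhs = 1, matching y values: 1, 18 (2 points).
Total affine count: 19.
Full point count |E(F_19)| = 19 + 1 = 20.
Hasse bound: |20 − (19+1)| = |0| = 0 ≤ 2√19 ≈ 8.7178 ✓.


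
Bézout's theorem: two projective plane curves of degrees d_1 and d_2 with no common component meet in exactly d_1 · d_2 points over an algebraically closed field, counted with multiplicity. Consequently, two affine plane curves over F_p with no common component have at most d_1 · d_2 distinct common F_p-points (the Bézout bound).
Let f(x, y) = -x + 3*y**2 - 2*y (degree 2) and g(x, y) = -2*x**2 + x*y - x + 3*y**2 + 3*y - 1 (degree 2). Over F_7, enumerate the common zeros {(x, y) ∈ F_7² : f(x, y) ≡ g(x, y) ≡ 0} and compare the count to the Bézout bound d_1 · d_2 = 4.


Common zeros: {(0, 3)}; count = 1; Bézout bound = 4.

deg(f) = 2, deg(g) = 2, so Bézout bound = 4.
Scan x ∈ F_7. For each x, list the y ∈ F_7 with f(x, y) ≡ 0 and those with g(x, y) ≡ 0 (mod 7); the common zeros in that column are the intersection.
  x = 0: f ≡ 0 at y ∈ {0, 3}; g ≡ 0 at y ∈ {3}; common: {3}.
  x = 1: f ≡ 0 at y ∈ {1, 2}; g ≡ 0 at y ∈ {3, 5}; common: ∅.
  x = 2: f ≡ 0 at y ∈ {5}; g ≡ 0 at y ∈ ∅; common: ∅.
  x = 3: f ≡ 0 at y ∈ ∅; g ≡ 0 at y ∈ ∅; common: ∅.
  x = 4: f ≡ 0 at y ∈ ∅; g ≡ 0 at y ∈ ∅; common: ∅.
  x = 5: f ≡ 0 at y ∈ {4, 6}; g ≡ 0 at y ∈ {0, 2}; common: ∅.
  x = 6: f ≡ 0 at y ∈ ∅; g ≡ 0 at y ∈ {2}; common: ∅.
Collecting: common zeros = {(0, 3)}, so the count is 1.
Comparison with the Bézout bound: 1 ≤ 4 = deg(f)·deg(g), as expected for curves with no common component (the affine F_7-count falls short of the bound because intersections may lie at infinity, over extension fields, or carry multiplicity).


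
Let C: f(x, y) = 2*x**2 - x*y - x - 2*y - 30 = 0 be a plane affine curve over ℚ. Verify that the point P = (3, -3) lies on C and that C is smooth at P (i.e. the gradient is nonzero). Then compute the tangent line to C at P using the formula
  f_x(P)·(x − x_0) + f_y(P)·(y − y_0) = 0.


Tangent line at P: 14*x - 5*y - 57 = 0.

Step 1: f(3, -3) = 0, so P lies on C.
Step 2: partial derivatives
  f_x(x, y) = 4*x - y - 1, f_y(x, y) = -x - 2.
  f_x(P) = 14, f_y(P) = -5 (gradient nonzero, so P is smooth).
Step 3: tangent line at P: 14·(x − 3) + -5·(y − -3) = 0.
Expanding: 14*x - 5*y - 57 = 0.


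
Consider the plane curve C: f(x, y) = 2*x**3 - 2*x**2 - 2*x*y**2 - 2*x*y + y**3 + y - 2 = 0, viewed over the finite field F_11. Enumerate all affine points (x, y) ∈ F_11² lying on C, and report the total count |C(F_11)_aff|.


Affine F_11-points: {(0, 1), (0, 4), (0, 6), (1, 8), (2, 1), (2, 7), (5, 0), (5, 4), (5, 6), (7, 4), (7, 6), (10, 1)}; count = 12.

For each of the 121 pairs (x, y) ∈ F_11², evaluate f(x, y) mod 11. Record the zeros.
  x = 0: [0↦9, 1↦0, 2↦8, 3↦6, 4↦0, 5↦7, 6↦0, 7↦7, 8↦1, 9↦10, 10↦7]  zeros at y ∈ {1, 4, 6}
  x = 1: [0↦9, 1↦7, 2↦7, 3↦4, 4↦4, 5↦2, 6↦4, 7↦5, 8↦0, 9↦6, 10↦7]  zeros at y ∈ {8}
  x = 2: [0↦6, 1↦0, 2↦3, 3↦10, 4↦5, 5↦5, 6↦5, 7↦0, 8↦7, 9↦10, 10↦4]  zeros at y ∈ {1, 7}
  x = 3: [0↦1, 1↦2, 2↦8, 3↦3, 4↦4, 5↦6, 6↦4, 7↦4, 8↦1, 9↦1, 10↦10]  zeros at y ∈ ∅
  x = 4: [0↦6, 1↦3, 2↦1, 3↦6, 4↦2, 5↦6, 6↦2, 7↦7, 8↦5, 9↦2, 10↦4]  zeros at y ∈ ∅
  x = 5: [0↦0, 1↦4, 2↦5, 3↦9, 4↦0, 5↦6, 6↦0, 7↦10, 8↦9, 9↦3, 10↦9]  zeros at y ∈ {0, 4, 6}
  x = 6: [0↦6, 1↦6, 2↦10, 3↦2, 4↦10, 5↦7, 6↦10, 7↦3, 8↦3, 9↦5, 10↦4]  zeros at y ∈ ∅
  x = 7: [0↦3, 1↦10, 2↦6, 3↦8, 4↦0, 5↦10, 6↦0, 7↦9, 8↦10, 9↦9, 10↦1]  zeros at y ∈ {4, 6}
  x = 8: [0↦3, 1↦6, 2↦5, 3↦6, 4↦4, 5↦5, 6↦4, 7↦7, 8↦9, 9↦5, 10↦1]  zeros at y ∈ ∅
  x = 9: [0↦7, 1↦6, 2↦8, 3↦8, 4↦1, 5↦4, 6↦1, 7↦9, 8↦1, 9↦5, 10↦5]  zeros at y ∈ ∅
  x = 10: [0↦5, 1↦0, 2↦5, 3↦4, 4↦3, 5↦8, 6↦3, 7↦5, 8↦9, 9↦10, 10↦3]  zeros at y ∈ {1}
Collecting zeros: affine points = {(0, 1), (0, 4), (0, 6), (1, 8), (2, 1), (2, 7), (5, 0), (5, 4), (5, 6), (7, 4), (7, 6), (10, 1)}.
Total count |C(F_11)_aff| = 12.


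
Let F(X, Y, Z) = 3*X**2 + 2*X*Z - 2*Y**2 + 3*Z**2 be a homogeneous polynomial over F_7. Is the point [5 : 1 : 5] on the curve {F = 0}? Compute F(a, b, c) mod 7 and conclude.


F(5,1,5) ≡ 2 (mod 7); P is NOT on the curve.

Evaluate F(5, 1, 5) term-by-term (mod 7).
  3*X**2 ↦ 3·25·1·1 = 75
  2*X*Z ↦ 2·5·1·5 = 50
  -2*Y**2 ↦ -2·1·1·1 = -2
  3*Z**2 ↦ 3·1·1·25 = 75
Sum: F(5, 1, 5) = (75) + (50) + (-2) + (75) = 198.
Reducing mod 7: 198 ≡ 2 (mod 7).
Since F(a, b, c) ≡ 2 ≠ 0 (mod 7), P does NOT lie on the curve.


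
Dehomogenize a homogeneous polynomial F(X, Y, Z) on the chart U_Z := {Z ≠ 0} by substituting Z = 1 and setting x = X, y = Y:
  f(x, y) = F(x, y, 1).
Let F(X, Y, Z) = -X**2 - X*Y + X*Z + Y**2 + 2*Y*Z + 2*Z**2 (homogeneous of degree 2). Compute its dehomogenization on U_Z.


f(x, y) = -x**2 - x*y + x + y**2 + 2*y + 2

On U_Z we set Z = 1. Each monomial c·X^i·Y^j·Z^k in F becomes c·x^i·y^j·1^k = c·x^i·y^j.
Substituting Z = 1: F(X, Y, 1) = -x**2 - x*y + x + y**2 + 2*y + 2.
Note: deg(f) ≤ deg(F) = 2; strict inequality happens when F is divisible by Z (lost terms).


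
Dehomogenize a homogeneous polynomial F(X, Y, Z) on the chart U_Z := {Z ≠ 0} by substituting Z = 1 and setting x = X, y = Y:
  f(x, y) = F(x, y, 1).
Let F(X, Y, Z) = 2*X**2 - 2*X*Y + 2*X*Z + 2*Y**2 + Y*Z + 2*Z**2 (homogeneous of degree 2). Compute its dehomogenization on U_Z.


f(x, y) = 2*x**2 - 2*x*y + 2*x + 2*y**2 + y + 2

On U_Z we set Z = 1. Each monomial c·X^i·Y^j·Z^k in F becomes c·x^i·y^j·1^k = c·x^i·y^j.
Substituting Z = 1: F(X, Y, 1) = 2*x**2 - 2*x*y + 2*x + 2*y**2 + y + 2.
Note: deg(f) ≤ deg(F) = 2; strict inequality happens when F is divisible by Z (lost terms).


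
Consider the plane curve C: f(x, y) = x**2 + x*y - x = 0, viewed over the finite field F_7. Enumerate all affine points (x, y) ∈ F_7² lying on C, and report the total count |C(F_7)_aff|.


Affine F_7-points: {(0, 0), (0, 1), (0, 2), (0, 3), (0, 4), (0, 5), (0, 6), (1, 0), (2, 6), (3, 5), (4, 4), (5, 3), (6, 2)}; count = 13.

For each of the 49 pairs (x, y) ∈ F_7², evaluate f(x, y) mod 7. Record the zeros.
  x = 0: [0↦0, 1↦0, 2↦0, 3↦0, 4↦0, 5↦0, 6↦0]  zeros at y ∈ {0, 1, 2, 3, 4, 5, 6}
  x = 1: [0↦0, 1↦1, 2↦2, 3↦3, 4↦4, 5↦5, 6↦6]  zeros at y ∈ {0}
  x = 2: [0↦2, 1↦4, 2↦6, 3↦1, 4↦3, 5↦5, 6↦0]  zeros at y ∈ {6}
  x = 3: [0↦6, 1↦2, 2↦5, 3↦1, 4↦4, 5↦0, 6↦3]  zeros at y ∈ {5}
  x = 4: [0↦5, 1↦2, 2↦6, 3↦3, 4↦0, 5↦4, 6↦1]  zeros at y ∈ {4}
  x = 5: [0↦6, 1↦4, 2↦2, 3↦0, 4↦5, 5↦3, 6↦1]  zeros at y ∈ {3}
  x = 6: [0↦2, 1↦1, 2↦0, 3↦6, 4↦5, 5↦4, 6↦3]  zeros at y ∈ {2}
Collecting zeros: affine points = {(0, 0), (0, 1), (0, 2), (0, 3), (0, 4), (0, 5), (0, 6), (1, 0), (2, 6), (3, 5), (4, 4), (5, 3), (6, 2)}.
Total count |C(F_7)_aff| = 13.


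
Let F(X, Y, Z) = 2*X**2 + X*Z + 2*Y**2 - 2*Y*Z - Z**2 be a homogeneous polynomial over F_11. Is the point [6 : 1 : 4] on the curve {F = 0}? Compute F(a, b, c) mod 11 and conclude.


F(6,1,4) ≡ 8 (mod 11); P is NOT on the curve.

Evaluate F(6, 1, 4) term-by-term (mod 11).
  2*X**2 ↦ 2·36·1·1 = 72
  X*Z ↦ 1·6·1·4 = 24
  2*Y**2 ↦ 2·1·1·1 = 2
  -2*Y*Z ↦ -2·1·1·4 = -8
  -Z**2 ↦ -1·1·1·16 = -16
Sum: F(6, 1, 4) = (72) + (24) + (2) + (-8) + (-16) = 74.
Reducing mod 11: 74 ≡ 8 (mod 11).
Since F(a, b, c) ≡ 8 ≠ 0 (mod 11), P does NOT lie on the curve.


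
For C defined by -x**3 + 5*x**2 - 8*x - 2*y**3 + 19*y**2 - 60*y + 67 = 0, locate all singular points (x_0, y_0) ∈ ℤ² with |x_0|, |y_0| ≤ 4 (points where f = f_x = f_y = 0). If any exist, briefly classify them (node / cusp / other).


Singular points: {(2, 3)}; classification: node.

Compute partial derivatives:
  f_x = -3*x**2 + 10*x - 8.
  f_y = -6*y**2 + 38*y - 60.
Scan x_0 ∈ {−4, ..., 4}. For each x_0, f_y(x_0, y) is a polynomial in y; find its integer roots y ∈ {−4, ..., 4}, then test f_x and f at those candidates.
  x = -4: f_y(-4, y) = -6*y**2 + 38*y - 60; vanishes at y ∈ {3}. (-4, 3): f_x = -96 ≠ 0.
  x = -3: f_y(-3, y) = -6*y**2 + 38*y - 60; vanishes at y ∈ {3}. (-3, 3): f_x = -65 ≠ 0.
  x = -2: f_y(-2, y) = -6*y**2 + 38*y - 60; vanishes at y ∈ {3}. (-2, 3): f_x = -40 ≠ 0.
  x = -1: f_y(-1, y) = -6*y**2 + 38*y - 60; vanishes at y ∈ {3}. (-1, 3): f_x = -21 ≠ 0.
  x = 0: f_y(0, y) = -6*y**2 + 38*y - 60; vanishes at y ∈ {3}. (0, 3): f_x = -8 ≠ 0.
  x = 1: f_y(1, y) = -6*y**2 + 38*y - 60; vanishes at y ∈ {3}. (1, 3): f_x = -1 ≠ 0.
  x = 2: f_y(2, y) = -6*y**2 + 38*y - 60; vanishes at y ∈ {3}. (2, 3): f_x = 0, f = 0 — SINGULAR.
  x = 3: f_y(3, y) = -6*y**2 + 38*y - 60; vanishes at y ∈ {3}. (3, 3): f_x = -5 ≠ 0.
  x = 4: f_y(4, y) = -6*y**2 + 38*y - 60; vanishes at y ∈ {3}. (4, 3): f_x = -16 ≠ 0.
Only singular point on the grid: (2, 3).
Classify: substitute x = 2 + u, y = 3 + v and expand: f = -u**3 - u**2 - 2*v**3 + v**2.
No constant or linear terms (consistent with a singular point). Quadratic part: -u**2 + v**2. Cubic part: -u**3 - 2*v**3.
The quadratic part v**2 - u**2 = (v − u)(v + u) splits into two distinct linear factors, so there are two distinct tangent lines y − 3 = ±(x − 2) — this is a node (ordinary double point).
Classification: node.


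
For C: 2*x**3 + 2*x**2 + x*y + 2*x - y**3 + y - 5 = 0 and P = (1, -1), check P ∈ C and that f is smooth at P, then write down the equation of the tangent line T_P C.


Tangent line at P: 11*x - y - 12 = 0.

Step 1: f(1, -1) = 0, so P lies on C.
Step 2: partial derivatives
  f_x(x, y) = 6*x**2 + 4*x + y + 2, f_y(x, y) = x - 3*y**2 + 1.
  f_x(P) = 11, f_y(P) = -1 (gradient nonzero, so P is smooth).
Step 3: tangent line at P: 11·(x − 1) + -1·(y − -1) = 0.
Expanding: 11*x - y - 12 = 0.


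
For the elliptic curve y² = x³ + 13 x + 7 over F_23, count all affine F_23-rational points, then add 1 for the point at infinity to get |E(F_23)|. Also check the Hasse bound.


Affine points = {(2, 8), (2, 15), (3, 2), (3, 21), (4, 10), (4, 13), (5, 6), (5, 17), (6, 5), (6, 18), (7, 2), (7, 21), (8, 5), (8, 18), (9, 5), (9, 18), (11, 3), (11, 20), (13, 2), (13, 21), (14, 9), (14, 14), (15, 9), (15, 14), (17, 9), (17, 14), (18, 1), (18, 22), (19, 11), (19, 12), (22, 4), (22, 19)}; affine count = 32; |E(F_23)| = 33.

Discriminant check: Δ ∝ 4a³ + 27b² = 4·13³ + 27·7² = 4·2197 + 27·49 ≡ 14 (mod 23). Nonzero ⇒ E is nonsingular.
For each x ∈ F_23, compute rhs = x³ + 13·x + 7 mod 23, then count y ∈ F_23 with y² ≡ rhs.
  x = 0: rhs = 7, matching y values: none (0 points).
  x = 1: rhs = 21, matching y values: none (0 points).
  x = 2: rhs = 18, matching y values: 8, 15 (2 points).
  x = 3: rhs = 4, matching y values: 2, 21 (2 points).
  x = 4: rhs = 8, matching y values: 10, 13 (2 points).
  x = 5: rhs = 13, matching y values: 6, 17 (2 points).
  x = 6: rhs = 2, matching y values: 5, 18 (2 points).
  x = 7: rhs = 4, matching y values: 2, 21 (2 points).
  x = 8: rhs = 2, matching y values: 5, 18 (2 points).
  x = 9: rhs = 2, matching y values: 5, 18 (2 points).
  x = 10: rhs = 10, matching y values: none (0 points).
  x = 11: rhs = 9, matching y values: 3, 20 (2 points).
  x = 12: rhs = 5, matching y values: none (0 points).
  x = 13: rhs = 4, matching y values: 2, 21 (2 points).
  x = 14: rhs = 12, matching y values: 9, 14 (2 points).
  x = 15: rhs = 12, matching y values: 9, 14 (2 points).
  x = 16: rhs = 10, matching y values: none (0 points).
  x = 17: rhs = 12, matching y values: 9, 14 (2 points).
  x = 18: rhs = 1, matching y values: 1, 22 (2 points).
  x = 19: rhs = 6, matching y values: 11, 12 (2 points).
  x = 20: rhs = 10, matching y values: none (0 points).
  x = 21: rhs = 19, matching y values: none (0 points).
  x = 22: rhs = 16, matching y values: 4, 19 (2 points).
Total affine count: 32.
Full point count |E(F_23)| = 32 + 1 = 33.
Hasse bound: |33 − (23+1)| = |9| = 9 ≤ 2√23 ≈ 9.5917 ✓.


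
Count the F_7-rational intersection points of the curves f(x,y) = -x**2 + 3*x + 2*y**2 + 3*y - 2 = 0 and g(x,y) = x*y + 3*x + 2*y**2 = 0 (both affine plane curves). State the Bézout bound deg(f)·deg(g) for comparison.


Common zeros: {(4, 3), (6, 6)}; count = 2; Bézout bound = 4.

deg(f) = 2, deg(g) = 2, so Bézout bound = 4.
Scan x ∈ F_7. For each x, list the y ∈ F_7 with f(x, y) ≡ 0 and those with g(x, y) ≡ 0 (mod 7); the common zeros in that column are the intersection.
  x = 0: f ≡ 0 at y ∈ {4, 5}; g ≡ 0 at y ∈ {0}; common: ∅.
  x = 1: f ≡ 0 at y ∈ {0, 2}; g ≡ 0 at y ∈ ∅; common: ∅.
  x = 2: f ≡ 0 at y ∈ {0, 2}; g ≡ 0 at y ∈ ∅; common: ∅.
  x = 3: f ≡ 0 at y ∈ {4, 5}; g ≡ 0 at y ∈ {1}; common: ∅.
  x = 4: f ≡ 0 at y ∈ {3, 6}; g ≡ 0 at y ∈ {2, 3}; common: {3}.
  x = 5: f ≡ 0 at y ∈ {1}; g ≡ 0 at y ∈ ∅; common: ∅.
  x = 6: f ≡ 0 at y ∈ {3, 6}; g ≡ 0 at y ∈ {5, 6}; common: {6}.
Collecting: common zeros = {(4, 3), (6, 6)}, so the count is 2.
Comparison with the Bézout bound: 2 ≤ 4 = deg(f)·deg(g), as expected for curves with no common component (the affine F_7-count falls short of the bound because intersections may lie at infinity, over extension fields, or carry multiplicity).


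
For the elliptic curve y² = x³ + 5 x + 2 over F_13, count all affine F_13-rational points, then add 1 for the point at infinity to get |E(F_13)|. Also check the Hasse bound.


Affine points = {(5, 3), (5, 10), (6, 1), (6, 12), (7, 4), (7, 9), (9, 3), (9, 10), (10, 5), (10, 8), (11, 6), (11, 7), (12, 3), (12, 10)}; affine count = 14; |E(F_13)| = 15.

Discriminant check: Δ ∝ 4a³ + 27b² = 4·5³ + 27·2² = 4·125 + 27·4 ≡ 10 (mod 13). Nonzero ⇒ E is nonsingular.
For each x ∈ F_13, compute rhs = x³ + 5·x + 2 mod 13, then count y ∈ F_13 with y² ≡ rhs.
  x = 0: rhs = 2, matching y values: none (0 points).
  x = 1: rhs = 8, matching y values: none (0 points).
  x = 2: rhs = 7, matching y values: none (0 points).
  x = 3: rhs = 5, matching y values: none (0 points).
  x = 4: rhs = 8, matching y values: none (0 points).
  x = 5: rhs = 9, matching y values: 3, 10 (2 points).
  x = 6: rhs = 1, matching y values: 1, 12 (2 points).
  x = 7: rhs = 3, matching y values: 4, 9 (2 points).
  x = 8: rhs = 8, matching y values: none (0 points).
  x = 9: rhs = 9, matching y values: 3, 10 (2 points).
  x = 10: rhs = 12, matching y values: 5, 8 (2 points).
  x = 11: rhs = 10, matching y values: 6, 7 (2 points).
  x = 12: rhs = 9, matching y values: 3, 10 (2 points).
Total affine count: 14.
Full point count |E(F_13)| = 14 + 1 = 15.
Hasse bound: |15 − (13+1)| = |1| = 1 ≤ 2√13 ≈ 7.2111 ✓.


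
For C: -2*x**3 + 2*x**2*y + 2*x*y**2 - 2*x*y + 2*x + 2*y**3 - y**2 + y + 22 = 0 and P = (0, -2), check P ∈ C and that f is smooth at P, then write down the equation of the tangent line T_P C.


Tangent line at P: 14*x + 29*y + 58 = 0.

Step 1: f(0, -2) = 0, so P lies on C.
Step 2: partial derivatives
  f_x(x, y) = -6*x**2 + 4*x*y + 2*y**2 - 2*y + 2, f_y(x, y) = 2*x**2 + 4*x*y - 2*x + 6*y**2 - 2*y + 1.
  f_x(P) = 14, f_y(P) = 29 (gradient nonzero, so P is smooth).
Step 3: tangent line at P: 14·(x − 0) + 29·(y − -2) = 0.
Expanding: 14*x + 29*y + 58 = 0.


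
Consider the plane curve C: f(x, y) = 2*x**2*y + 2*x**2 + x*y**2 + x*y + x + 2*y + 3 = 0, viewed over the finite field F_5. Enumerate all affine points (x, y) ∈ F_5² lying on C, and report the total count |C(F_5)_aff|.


Affine F_5-points: {(0, 1), (1, 2), (1, 3), (2, 2), (3, 1), (3, 3), (4, 4)}; count = 7.

For each of the 25 pairs (x, y) ∈ F_5², evaluate f(x, y) mod 5. Record the zeros.
  x = 0: [0↦3, 1↦0, 2↦2, 3↦4, 4↦1]  zeros at y ∈ {1}
  x = 1: [0↦1, 1↦2, 2↦0, 3↦0, 4↦2]  zeros at y ∈ {2, 3}
  x = 2: [0↦3, 1↦2, 2↦0, 3↦2, 4↦3]  zeros at y ∈ {2}
  x = 3: [0↦4, 1↦0, 2↦2, 3↦0, 4↦4]  zeros at y ∈ {1, 3}
  x = 4: [0↦4, 1↦1, 2↦1, 3↦4, 4↦0]  zeros at y ∈ {4}
Collecting zeros: affine points = {(0, 1), (1, 2), (1, 3), (2, 2), (3, 1), (3, 3), (4, 4)}.
Total count |C(F_5)_aff| = 7.


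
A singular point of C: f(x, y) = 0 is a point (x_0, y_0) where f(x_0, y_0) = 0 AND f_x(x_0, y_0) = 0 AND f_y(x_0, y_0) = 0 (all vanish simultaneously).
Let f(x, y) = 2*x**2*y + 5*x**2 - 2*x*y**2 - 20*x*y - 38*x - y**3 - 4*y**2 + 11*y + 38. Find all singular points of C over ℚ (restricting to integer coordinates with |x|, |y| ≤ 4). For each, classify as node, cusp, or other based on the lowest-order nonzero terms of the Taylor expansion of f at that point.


Singular points: {(2, -3)}; classification: node.

Compute partial derivatives:
  f_x = 4*x*y + 10*x - 2*y**2 - 20*y - 38.
  f_y = 2*x**2 - 4*x*y - 20*x - 3*y**2 - 8*y + 11.
Scan x_0 ∈ {−4, ..., 4}. For each x_0, f_y(x_0, y) is a polynomial in y; find its integer roots y ∈ {−4, ..., 4}, then test f_x and f at those candidates.
  x = -4: f_y(-4, y) = -3*y**2 + 8*y + 123; no integer root y with |y| ≤ 4.
  x = -3: f_y(-3, y) = -3*y**2 + 4*y + 89; no integer root y with |y| ≤ 4.
  x = -2: f_y(-2, y) = 59 - 3*y**2; no integer root y with |y| ≤ 4.
  x = -1: f_y(-1, y) = -3*y**2 - 4*y + 33; no integer root y with |y| ≤ 4.
  x = 0: f_y(0, y) = -3*y**2 - 8*y + 11; vanishes at y ∈ {1}. (0, 1): f_x = -60 ≠ 0.
  x = 1: f_y(1, y) = -3*y**2 - 12*y - 7; no integer root y with |y| ≤ 4.
  x = 2: f_y(2, y) = -3*y**2 - 16*y - 21; vanishes at y ∈ {-3}. (2, -3): f_x = 0, f = 0 — SINGULAR.
  x = 3: f_y(3, y) = -3*y**2 - 20*y - 31; no integer root y with |y| ≤ 4.
  x = 4: f_y(4, y) = -3*y**2 - 24*y - 37; no integer root y with |y| ≤ 4.
Only singular point on the grid: (2, -3).
Classify: substitute x = 2 + u, y = -3 + v and expand: f = 2*u**2*v - u**2 - 2*u*v**2 - v**3 + v**2.
No constant or linear terms (consistent with a singular point). Quadratic part: -u**2 + v**2. Cubic part: 2*u**2*v - 2*u*v**2 - v**3.
The quadratic part v**2 - u**2 = (v − u)(v + u) splits into two distinct linear factors, so there are two distinct tangent lines y − -3 = ±(x − 2) — this is a node (ordinary double point).
Classification: node.


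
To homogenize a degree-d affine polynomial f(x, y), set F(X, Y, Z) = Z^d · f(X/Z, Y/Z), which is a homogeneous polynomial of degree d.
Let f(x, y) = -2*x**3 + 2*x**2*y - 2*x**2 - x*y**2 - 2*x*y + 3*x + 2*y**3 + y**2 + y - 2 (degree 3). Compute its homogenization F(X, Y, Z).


F(X, Y, Z) = -2*X**3 + 2*X**2*Y - 2*X**2*Z - X*Y**2 - 2*X*Y*Z + 3*X*Z**2 + 2*Y**3 + Y**2*Z + Y*Z**2 - 2*Z**3

deg(f) = 3.
Substitute x = X/Z, y = Y/Z into f, then multiply by Z^3.
  monomial -2·x^3·y^0 ↦ -2·X^3·Y^0·Z^0.
  monomial 2·x^2·y^1 ↦ 2·X^2·Y^1·Z^0.
  monomial -2·x^2·y^0 ↦ -2·X^2·Y^0·Z^1.
  monomial -1·x^1·y^2 ↦ -1·X^1·Y^2·Z^0.
  monomial -2·x^1·y^1 ↦ -2·X^1·Y^1·Z^1.
  monomial 3·x^1·y^0 ↦ 3·X^1·Y^0·Z^2.
  monomial 2·x^0·y^3 ↦ 2·X^0·Y^3·Z^0.
  monomial 1·x^0·y^2 ↦ 1·X^0·Y^2·Z^1.
  monomial 1·x^0·y^1 ↦ 1·X^0·Y^1·Z^2.
  monomial -2·x^0·y^0 ↦ -2·X^0·Y^0·Z^3.
Collecting: F(X, Y, Z) = -2*X**3 + 2*X**2*Y - 2*X**2*Z - X*Y**2 - 2*X*Y*Z + 3*X*Z**2 + 2*Y**3 + Y**2*Z + Y*Z**2 - 2*Z**3.


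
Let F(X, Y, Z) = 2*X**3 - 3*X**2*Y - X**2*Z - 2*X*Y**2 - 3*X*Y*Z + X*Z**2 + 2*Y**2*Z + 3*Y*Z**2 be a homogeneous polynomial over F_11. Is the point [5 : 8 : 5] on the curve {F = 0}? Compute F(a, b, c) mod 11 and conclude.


F(5,8,5) ≡ 2 (mod 11); P is NOT on the curve.

Evaluate F(5, 8, 5) term-by-term (mod 11).
  2*X**3 ↦ 2·125·1·1 = 250
  -3*X**2*Y ↦ -3·25·8·1 = -600
  -X**2*Z ↦ -1·25·1·5 = -125
  -2*X*Y**2 ↦ -2·5·64·1 = -640
  -3*X*Y*Z ↦ -3·5·8·5 = -600
  X*Z**2 ↦ 1·5·1·25 = 125
  2*Y**2*Z ↦ 2·1·64·5 = 640
  3*Y*Z**2 ↦ 3·1·8·25 = 600
Sum: F(5, 8, 5) = (250) + (-600) + (-125) + (-640) + (-600) + (125) + (640) + (600) = -350.
Reducing mod 11: -350 ≡ 2 (mod 11).
Since F(a, b, c) ≡ 2 ≠ 0 (mod 11), P does NOT lie on the curve.


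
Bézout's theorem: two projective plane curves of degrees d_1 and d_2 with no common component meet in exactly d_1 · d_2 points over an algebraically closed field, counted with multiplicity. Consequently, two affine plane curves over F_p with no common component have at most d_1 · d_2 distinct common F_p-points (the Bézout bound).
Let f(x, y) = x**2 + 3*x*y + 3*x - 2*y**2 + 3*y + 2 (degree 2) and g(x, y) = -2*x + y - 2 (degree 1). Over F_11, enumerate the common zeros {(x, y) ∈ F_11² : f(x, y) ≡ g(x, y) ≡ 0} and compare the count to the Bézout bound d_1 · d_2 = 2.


Common zeros: {(0, 2), (10, 0)}; count = 2; Bézout bound = 2.

deg(f) = 2, deg(g) = 1, so Bézout bound = 2.
Scan x ∈ F_11. For each x, list the y ∈ F_11 with f(x, y) ≡ 0 and those with g(x, y) ≡ 0 (mod 11); the common zeros in that column are the intersection.
  x = 0: f ≡ 0 at y ∈ {2, 5}; g ≡ 0 at y ∈ {2}; common: {2}.
  x = 1: f ≡ 0 at y ∈ ∅; g ≡ 0 at y ∈ {4}; common: ∅.
  x = 2: f ≡ 0 at y ∈ {2, 8}; g ≡ 0 at y ∈ {6}; common: ∅.
  x = 3: f ≡ 0 at y ∈ ∅; g ≡ 0 at y ∈ {8}; common: ∅.
  x = 4: f ≡ 0 at y ∈ {5, 8}; g ≡ 0 at y ∈ {10}; common: ∅.
  x = 5: f ≡ 0 at y ∈ {10}; g ≡ 0 at y ∈ {1}; common: ∅.
  x = 6: f ≡ 0 at y ∈ {6, 10}; g ≡ 0 at y ∈ {3}; common: ∅.
  x = 7: f ≡ 0 at y ∈ ∅; g ≡ 0 at y ∈ {5}; common: ∅.
  x = 8: f ≡ 0 at y ∈ ∅; g ≡ 0 at y ∈ {7}; common: ∅.
  x = 9: f ≡ 0 at y ∈ {0, 4}; g ≡ 0 at y ∈ {9}; common: ∅.
  x = 10: f ≡ 0 at y ∈ {0}; g ≡ 0 at y ∈ {0}; common: {0}.
Collecting: common zeros = {(0, 2), (10, 0)}, so the count is 2.
Comparison with the Bézout bound: 2 ≤ 2 = deg(f)·deg(g), as expected for curves with no common component (the bound is attained).


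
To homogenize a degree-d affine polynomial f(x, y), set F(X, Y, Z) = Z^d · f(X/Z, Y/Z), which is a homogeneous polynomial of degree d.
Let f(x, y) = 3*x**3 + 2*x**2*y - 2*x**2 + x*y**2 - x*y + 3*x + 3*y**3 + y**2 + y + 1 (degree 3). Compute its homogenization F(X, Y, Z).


F(X, Y, Z) = 3*X**3 + 2*X**2*Y - 2*X**2*Z + X*Y**2 - X*Y*Z + 3*X*Z**2 + 3*Y**3 + Y**2*Z + Y*Z**2 + Z**3

deg(f) = 3.
Substitute x = X/Z, y = Y/Z into f, then multiply by Z^3.
  monomial 3·x^3·y^0 ↦ 3·X^3·Y^0·Z^0.
  monomial 2·x^2·y^1 ↦ 2·X^2·Y^1·Z^0.
  monomial -2·x^2·y^0 ↦ -2·X^2·Y^0·Z^1.
  monomial 1·x^1·y^2 ↦ 1·X^1·Y^2·Z^0.
  monomial -1·x^1·y^1 ↦ -1·X^1·Y^1·Z^1.
  monomial 3·x^1·y^0 ↦ 3·X^1·Y^0·Z^2.
  monomial 3·x^0·y^3 ↦ 3·X^0·Y^3·Z^0.
  monomial 1·x^0·y^2 ↦ 1·X^0·Y^2·Z^1.
  monomial 1·x^0·y^1 ↦ 1·X^0·Y^1·Z^2.
  monomial 1·x^0·y^0 ↦ 1·X^0·Y^0·Z^3.
Collecting: F(X, Y, Z) = 3*X**3 + 2*X**2*Y - 2*X**2*Z + X*Y**2 - X*Y*Z + 3*X*Z**2 + 3*Y**3 + Y**2*Z + Y*Z**2 + Z**3.


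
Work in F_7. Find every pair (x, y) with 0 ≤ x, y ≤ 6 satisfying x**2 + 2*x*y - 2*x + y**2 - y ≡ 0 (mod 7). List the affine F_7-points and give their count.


Affine F_7-points: {(0, 0), (0, 1), (2, 0), (2, 4), (5, 6), (6, 4), (6, 6)}; count = 7.

For each of the 49 pairs (x, y) ∈ F_7², evaluate f(x, y) mod 7. Record the zeros.
  x = 0: [0↦0, 1↦0, 2↦2, 3↦6, 4↦5, 5↦6, 6↦2]  zeros at y ∈ {0, 1}
  x = 1: [0↦6, 1↦1, 2↦5, 3↦4, 4↦5, 5↦1, 6↦6]  zeros at y ∈ ∅
  x = 2: [0↦0, 1↦4, 2↦3, 3↦4, 4↦0, 5↦5, 6↦5]  zeros at y ∈ {0, 4}
  x = 3: [0↦3, 1↦2, 2↦3, 3↦6, 4↦4, 5↦4, 6↦6]  zeros at y ∈ ∅
  x = 4: [0↦1, 1↦2, 2↦5, 3↦3, 4↦3, 5↦5, 6↦2]  zeros at y ∈ ∅
  x = 5: [0↦1, 1↦4, 2↦2, 3↦2, 4↦4, 5↦1, 6↦0]  zeros at y ∈ {6}
  x = 6: [0↦3, 1↦1, 2↦1, 3↦3, 4↦0, 5↦6, 6↦0]  zeros at y ∈ {4, 6}
Collecting zeros: affine points = {(0, 0), (0, 1), (2, 0), (2, 4), (5, 6), (6, 4), (6, 6)}.
Total count |C(F_7)_aff| = 7.


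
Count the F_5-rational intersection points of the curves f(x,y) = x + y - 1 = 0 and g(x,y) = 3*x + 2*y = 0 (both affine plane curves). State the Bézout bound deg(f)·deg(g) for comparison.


Common zeros: {(3, 3)}; count = 1; Bézout bound = 1.

deg(f) = 1, deg(g) = 1, so Bézout bound = 1.
Scan x ∈ F_5. For each x, list the y ∈ F_5 with f(x, y) ≡ 0 and those with g(x, y) ≡ 0 (mod 5); the common zeros in that column are the intersection.
  x = 0: f ≡ 0 at y ∈ {1}; g ≡ 0 at y ∈ {0}; common: ∅.
  x = 1: f ≡ 0 at y ∈ {0}; g ≡ 0 at y ∈ {1}; common: ∅.
  x = 2: f ≡ 0 at y ∈ {4}; g ≡ 0 at y ∈ {2}; common: ∅.
  x = 3: f ≡ 0 at y ∈ {3}; g ≡ 0 at y ∈ {3}; common: {3}.
  x = 4: f ≡ 0 at y ∈ {2}; g ≡ 0 at y ∈ {4}; common: ∅.
Collecting: common zeros = {(3, 3)}, so the count is 1.
Comparison with the Bézout bound: 1 ≤ 1 = deg(f)·deg(g), as expected for curves with no common component (the bound is attained).


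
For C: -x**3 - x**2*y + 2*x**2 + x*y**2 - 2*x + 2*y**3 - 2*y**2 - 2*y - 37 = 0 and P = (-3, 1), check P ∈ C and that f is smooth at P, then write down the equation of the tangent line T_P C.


Tangent line at P: -34*x - 15*y - 87 = 0.

Step 1: f(-3, 1) = 0, so P lies on C.
Step 2: partial derivatives
  f_x(x, y) = -3*x**2 - 2*x*y + 4*x + y**2 - 2, f_y(x, y) = -x**2 + 2*x*y + 6*y**2 - 4*y - 2.
  f_x(P) = -34, f_y(P) = -15 (gradient nonzero, so P is smooth).
Step 3: tangent line at P: -34·(x − -3) + -15·(y − 1) = 0.
Expanding: -34*x - 15*y - 87 = 0.


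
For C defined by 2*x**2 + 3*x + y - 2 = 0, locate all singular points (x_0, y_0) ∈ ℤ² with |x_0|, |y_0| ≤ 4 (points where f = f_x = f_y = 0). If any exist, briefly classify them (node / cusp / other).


No singular points in the scanned grid; C is smooth there.

Compute partial derivatives:
  f_x = 4*x + 3.
  f_y = 1.
f_y = 1 is a nonzero constant, so f_y never vanishes: no point (x, y) can satisfy f = f_x = f_y = 0. In particular no (x, y) ∈ {−4, ..., 4}² is singular; the curve is smooth.


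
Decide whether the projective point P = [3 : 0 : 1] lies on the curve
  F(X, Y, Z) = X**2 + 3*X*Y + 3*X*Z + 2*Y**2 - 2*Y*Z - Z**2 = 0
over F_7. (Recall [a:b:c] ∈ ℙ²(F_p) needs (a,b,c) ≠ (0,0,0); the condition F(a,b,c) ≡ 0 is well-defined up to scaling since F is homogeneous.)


F(3,0,1) ≡ 3 (mod 7); P is NOT on the curve.

Evaluate F(3, 0, 1) term-by-term (mod 7).
  X**2 ↦ 1·9·1·1 = 9
  3*X*Y ↦ 3·3·0·1 = 0
  3*X*Z ↦ 3·3·1·1 = 9
  2*Y**2 ↦ 2·1·0·1 = 0
  -2*Y*Z ↦ -2·1·0·1 = 0
  -Z**2 ↦ -1·1·1·1 = -1
Sum: F(3, 0, 1) = (9) + (0) + (9) + (0) + (0) + (-1) = 17.
Reducing mod 7: 17 ≡ 3 (mod 7).
Since F(a, b, c) ≡ 3 ≠ 0 (mod 7), P does NOT lie on the curve.


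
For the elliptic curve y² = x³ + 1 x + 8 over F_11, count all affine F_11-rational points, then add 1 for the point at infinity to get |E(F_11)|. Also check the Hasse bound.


Affine points = {(3, 4), (3, 7), (8, 0), (9, 3), (9, 8)}; affine count = 5; |E(F_11)| = 6.

Discriminant check: Δ ∝ 4a³ + 27b² = 4·1³ + 27·8² = 4·1 + 27·64 ≡ 5 (mod 11). Nonzero ⇒ E is nonsingular.
For each x ∈ F_11, compute rhs = x³ + 1·x + 8 mod 11, then count y ∈ F_11 with y² ≡ rhs.
  x = 0: rhs = 8, matching y values: none (0 points).
  x = 1: rhs = 10, matching y values: none (0 points).
  x = 2: rhs = 7, matching y values: none (0 points).
  x = 3: rhs = 5, matching y values: 4, 7 (2 points).
  x = 4: rhs = 10, matching y values: none (0 points).
  x = 5: rhs = 6, matching y values: none (0 points).
  x = 6: rhs = 10, matching y values: none (0 points).
  x = 7: rhs = 6, matching y values: none (0 points).
  x = 8: rhs = 0, matching y values: 0 (1 points).
  x = 9: rhs = 9, matching y values: 3, 8 (2 points).
  x = 10: rhs = 6, matching y values: none (0 points).
Total affine count: 5.
Full point count |E(F_11)| = 5 + 1 = 6.
Hasse bound: |6 − (11+1)| = |-6| = 6 ≤ 2√11 ≈ 6.6332 ✓.


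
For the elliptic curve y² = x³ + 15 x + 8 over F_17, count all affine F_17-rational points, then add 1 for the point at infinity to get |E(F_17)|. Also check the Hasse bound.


Affine points = {(0, 5), (0, 12), (4, 8), (4, 9), (5, 2), (5, 15), (6, 5), (6, 12), (10, 6), (10, 11), (11, 5), (11, 12), (14, 2), (14, 15), (15, 2), (15, 15), (16, 3), (16, 14)}; affine count = 18; |E(F_17)| = 19.

Discriminant check: Δ ∝ 4a³ + 27b² = 4·15³ + 27·8² = 4·3375 + 27·64 ≡ 13 (mod 17). Nonzero ⇒ E is nonsingular.
For each x ∈ F_17, compute rhs = x³ + 15·x + 8 mod 17, then count y ∈ F_17 with y² ≡ rhs.
  x = 0: rhs = 8, matching y values: 5, 12 (2 points).
  x = 1: rhs = 7, matching y values: none (0 points).
  x = 2: rhs = 12, matching y values: none (0 points).
  x = 3: rhs = 12, matching y values: none (0 points).
  x = 4: rhs = 13, matching y values: 8, 9 (2 points).
  x = 5: rhs = 4, matching y values: 2, 15 (2 points).
  x = 6: rhs = 8, matching y values: 5, 12 (2 points).
  x = 7: rhs = 14, matching y values: none (0 points).
  x = 8: rhs = 11, matching y values: none (0 points).
  x = 9: rhs = 5, matching y values: none (0 points).
  x = 10: rhs = 2, matching y values: 6, 11 (2 points).
  x = 11: rhs = 8, matching y values: 5, 12 (2 points).
  x = 12: rhs = 12, matching y values: none (0 points).
  x = 13: rhs = 3, matching y values: none (0 points).
  x = 14: rhs = 4, matching y values: 2, 15 (2 points).
  x = 15: rhs = 4, matching y values: 2, 15 (2 points).
  x = 16: rhs = 9, matching y values: 3, 14 (2 points).
Total affine count: 18.
Full point count |E(F_17)| = 18 + 1 = 19.
Hasse bound: |19 − (17+1)| = |1| = 1 ≤ 2√17 ≈ 8.2462 ✓.


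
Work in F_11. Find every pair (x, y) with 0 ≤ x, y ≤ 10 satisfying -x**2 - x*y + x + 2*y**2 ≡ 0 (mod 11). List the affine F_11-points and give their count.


Affine F_11-points: {(0, 0), (1, 0), (1, 6), (2, 4), (2, 8), (5, 2), (5, 6), (6, 4), (6, 10), (7, 10)}; count = 10.

For each of the 121 pairs (x, y) ∈ F_11², evaluate f(x, y) mod 11. Record the zeros.
  x = 0: [0↦0, 1↦2, 2↦8, 3↦7, 4↦10, 5↦6, 6↦6, 7↦10, 8↦7, 9↦8, 10↦2]  zeros at y ∈ {0}
  x = 1: [0↦0, 1↦1, 2↦6, 3↦4, 4↦6, 5↦1, 6↦0, 7↦3, 8↦10, 9↦10, 10↦3]  zeros at y ∈ {0, 6}
  x = 2: [0↦9, 1↦9, 2↦2, 3↦10, 4↦0, 5↦5, 6↦3, 7↦5, 8↦0, 9↦10, 10↦2]  zeros at y ∈ {4, 8}
  x = 3: [0↦5, 1↦4, 2↦7, 3↦3, 4↦3, 5↦7, 6↦4, 7↦5, 8↦10, 9↦8, 10↦10]  zeros at y ∈ ∅
  x = 4: [0↦10, 1↦8, 2↦10, 3↦5, 4↦4, 5↦7, 6↦3, 7↦3, 8↦7, 9↦4, 10↦5]  zeros at y ∈ ∅
  x = 5: [0↦2, 1↦10, 2↦0, 3↦5, 4↦3, 5↦5, 6↦0, 7↦10, 8↦2, 9↦9, 10↦9]  zeros at y ∈ {2, 6}
  x = 6: [0↦3, 1↦10, 2↦10, 3↦3, 4↦0, 5↦1, 6↦6, 7↦4, 8↦6, 9↦1, 10↦0]  zeros at y ∈ {4, 10}
  x = 7: [0↦2, 1↦8, 2↦7, 3↦10, 4↦6, 5↦6, 6↦10, 7↦7, 8↦8, 9↦2, 10↦0]  zeros at y ∈ {10}
  x = 8: [0↦10, 1↦4, 2↦2, 3↦4, 4↦10, 5↦9, 6↦1, 7↦8, 8↦8, 9↦1, 10↦9]  zeros at y ∈ ∅
  x = 9: [0↦5, 1↦9, 2↦6, 3↦7, 4↦1, 5↦10, 6↦1, 7↦7, 8↦6, 9↦9, 10↦5]  zeros at y ∈ ∅
  x = 10: [0↦9, 1↦1, 2↦8, 3↦8, 4↦1, 5↦9, 6↦10, 7↦4, 8↦2, 9↦4, 10↦10]  zeros at y ∈ ∅
Collecting zeros: affine points = {(0, 0), (1, 0), (1, 6), (2, 4), (2, 8), (5, 2), (5, 6), (6, 4), (6, 10), (7, 10)}.
Total count |C(F_11)_aff| = 10.


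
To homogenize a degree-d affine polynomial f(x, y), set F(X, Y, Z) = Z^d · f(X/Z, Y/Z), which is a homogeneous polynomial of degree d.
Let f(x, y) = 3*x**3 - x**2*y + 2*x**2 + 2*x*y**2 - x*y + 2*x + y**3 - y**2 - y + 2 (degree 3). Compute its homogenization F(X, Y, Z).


F(X, Y, Z) = 3*X**3 - X**2*Y + 2*X**2*Z + 2*X*Y**2 - X*Y*Z + 2*X*Z**2 + Y**3 - Y**2*Z - Y*Z**2 + 2*Z**3

deg(f) = 3.
Substitute x = X/Z, y = Y/Z into f, then multiply by Z^3.
  monomial 3·x^3·y^0 ↦ 3·X^3·Y^0·Z^0.
  monomial -1·x^2·y^1 ↦ -1·X^2·Y^1·Z^0.
  monomial 2·x^2·y^0 ↦ 2·X^2·Y^0·Z^1.
  monomial 2·x^1·y^2 ↦ 2·X^1·Y^2·Z^0.
  monomial -1·x^1·y^1 ↦ -1·X^1·Y^1·Z^1.
  monomial 2·x^1·y^0 ↦ 2·X^1·Y^0·Z^2.
  monomial 1·x^0·y^3 ↦ 1·X^0·Y^3·Z^0.
  monomial -1·x^0·y^2 ↦ -1·X^0·Y^2·Z^1.
  monomial -1·x^0·y^1 ↦ -1·X^0·Y^1·Z^2.
  monomial 2·x^0·y^0 ↦ 2·X^0·Y^0·Z^3.
Collecting: F(X, Y, Z) = 3*X**3 - X**2*Y + 2*X**2*Z + 2*X*Y**2 - X*Y*Z + 2*X*Z**2 + Y**3 - Y**2*Z - Y*Z**2 + 2*Z**3.


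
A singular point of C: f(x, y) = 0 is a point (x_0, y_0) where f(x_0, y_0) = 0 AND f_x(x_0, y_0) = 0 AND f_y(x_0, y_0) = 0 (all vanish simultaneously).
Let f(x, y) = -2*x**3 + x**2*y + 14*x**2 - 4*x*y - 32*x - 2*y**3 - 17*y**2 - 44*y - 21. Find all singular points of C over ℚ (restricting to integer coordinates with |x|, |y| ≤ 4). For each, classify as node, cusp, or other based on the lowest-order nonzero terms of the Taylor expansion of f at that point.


Singular points: {(2, -3)}; classification: node.

Compute partial derivatives:
  f_x = -6*x**2 + 2*x*y + 28*x - 4*y - 32.
  f_y = x**2 - 4*x - 6*y**2 - 34*y - 44.
Scan x_0 ∈ {−4, ..., 4}. For each x_0, f_y(x_0, y) is a polynomial in y; find its integer roots y ∈ {−4, ..., 4}, then test f_x and f at those candidates.
  x = -4: f_y(-4, y) = -6*y**2 - 34*y - 12; no integer root y with |y| ≤ 4.
  x = -3: f_y(-3, y) = -6*y**2 - 34*y - 23; no integer root y with |y| ≤ 4.
  x = -2: f_y(-2, y) = -6*y**2 - 34*y - 32; no integer root y with |y| ≤ 4.
  x = -1: f_y(-1, y) = -6*y**2 - 34*y - 39; no integer root y with |y| ≤ 4.
  x = 0: f_y(0, y) = -6*y**2 - 34*y - 44; vanishes at y ∈ {-2}. (0, -2): f_x = -24 ≠ 0.
  x = 1: f_y(1, y) = -6*y**2 - 34*y - 47; no integer root y with |y| ≤ 4.
  x = 2: f_y(2, y) = -6*y**2 - 34*y - 48; vanishes at y ∈ {-3}. (2, -3): f_x = 0, f = 0 — SINGULAR.
  x = 3: f_y(3, y) = -6*y**2 - 34*y - 47; no integer root y with |y| ≤ 4.
  x = 4: f_y(4, y) = -6*y**2 - 34*y - 44; vanishes at y ∈ {-2}. (4, -2): f_x = -24 ≠ 0.
Only singular point on the grid: (2, -3).
Classify: substitute x = 2 + u, y = -3 + v and expand: f = -2*u**3 + u**2*v - u**2 - 2*v**3 + v**2.
No constant or linear terms (consistent with a singular point). Quadratic part: -u**2 + v**2. Cubic part: -2*u**3 + u**2*v - 2*v**3.
The quadratic part v**2 - u**2 = (v − u)(v + u) splits into two distinct linear factors, so there are two distinct tangent lines y − -3 = ±(x − 2) — this is a node (ordinary double point).
Classification: node.


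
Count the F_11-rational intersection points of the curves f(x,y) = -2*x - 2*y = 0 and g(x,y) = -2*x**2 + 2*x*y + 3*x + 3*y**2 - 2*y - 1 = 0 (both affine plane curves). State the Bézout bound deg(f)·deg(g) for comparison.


Common zeros: ∅; count = 0; Bézout bound = 2.

deg(f) = 1, deg(g) = 2, so Bézout bound = 2.
Scan x ∈ F_11. For each x, list the y ∈ F_11 with f(x, y) ≡ 0 and those with g(x, y) ≡ 0 (mod 11); the common zeros in that column are the intersection.
  x = 0: f ≡ 0 at y ∈ {0}; g ≡ 0 at y ∈ {1, 7}; common: ∅.
  x = 1: f ≡ 0 at y ∈ {10}; g ≡ 0 at y ∈ {0}; common: ∅.
  x = 2: f ≡ 0 at y ∈ {9}; g ≡ 0 at y ∈ ∅; common: ∅.
  x = 3: f ≡ 0 at y ∈ {8}; g ≡ 0 at y ∈ {7, 10}; common: ∅.
  x = 4: f ≡ 0 at y ∈ {7}; g ≡ 0 at y ∈ ∅; common: ∅.
  x = 5: f ≡ 0 at y ∈ {6}; g ≡ 0 at y ∈ {4, 8}; common: ∅.
  x = 6: f ≡ 0 at y ∈ {5}; g ≡ 0 at y ∈ {0, 4}; common: ∅.
  x = 7: f ≡ 0 at y ∈ {4}; g ≡ 0 at y ∈ ∅; common: ∅.
  x = 8: f ≡ 0 at y ∈ {3}; g ≡ 0 at y ∈ {1, 9}; common: ∅.
  x = 9: f ≡ 0 at y ∈ {2}; g ≡ 0 at y ∈ ∅; common: ∅.
  x = 10: f ≡ 0 at y ∈ {1}; g ≡ 0 at y ∈ {8}; common: ∅.
Collecting: common zeros = ∅, so the count is 0.
Comparison with the Bézout bound: 0 ≤ 2 = deg(f)·deg(g), as expected for curves with no common component (the affine F_11-count falls short of the bound because intersections may lie at infinity, over extension fields, or carry multiplicity).


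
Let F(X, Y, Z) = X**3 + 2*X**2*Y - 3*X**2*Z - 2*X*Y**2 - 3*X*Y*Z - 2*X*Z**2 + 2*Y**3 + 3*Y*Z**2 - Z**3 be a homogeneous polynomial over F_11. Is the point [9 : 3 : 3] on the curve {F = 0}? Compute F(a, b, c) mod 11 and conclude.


F(9,3,3) ≡ 5 (mod 11); P is NOT on the curve.

Evaluate F(9, 3, 3) term-by-term (mod 11).
  X**3 ↦ 1·729·1·1 = 729
  2*X**2*Y ↦ 2·81·3·1 = 486
  -3*X**2*Z ↦ -3·81·1·3 = -729
  -2*X*Y**2 ↦ -2·9·9·1 = -162
  -3*X*Y*Z ↦ -3·9·3·3 = -243
  -2*X*Z**2 ↦ -2·9·1·9 = -162
  2*Y**3 ↦ 2·1·27·1 = 54
  3*Y*Z**2 ↦ 3·1·3·9 = 81
  -Z**3 ↦ -1·1·1·27 = -27
Sum: F(9, 3, 3) = (729) + (486) + (-729) + (-162) + (-243) + (-162) + (54) + (81) + (-27) = 27.
Reducing mod 11: 27 ≡ 5 (mod 11).
Since F(a, b, c) ≡ 5 ≠ 0 (mod 11), P does NOT lie on the curve.
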